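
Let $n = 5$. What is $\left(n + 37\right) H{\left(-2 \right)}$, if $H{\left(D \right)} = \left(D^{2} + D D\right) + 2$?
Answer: $420$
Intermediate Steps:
$H{\left(D \right)} = 2 + 2 D^{2}$ ($H{\left(D \right)} = \left(D^{2} + D^{2}\right) + 2 = 2 D^{2} + 2 = 2 + 2 D^{2}$)
$\left(n + 37\right) H{\left(-2 \right)} = \left(5 + 37\right) \left(2 + 2 \left(-2\right)^{2}\right) = 42 \left(2 + 2 \cdot 4\right) = 42 \left(2 + 8\right) = 42 \cdot 10 = 420$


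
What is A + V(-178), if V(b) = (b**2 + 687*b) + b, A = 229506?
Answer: 138726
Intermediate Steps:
V(b) = b**2 + 688*b
A + V(-178) = 229506 - 178*(688 - 178) = 229506 - 178*510 = 229506 - 90780 = 138726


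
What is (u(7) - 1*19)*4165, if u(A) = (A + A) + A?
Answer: 8330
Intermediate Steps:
u(A) = 3*A (u(A) = 2*A + A = 3*A)
(u(7) - 1*19)*4165 = (3*7 - 1*19)*4165 = (21 - 19)*4165 = 2*4165 = 8330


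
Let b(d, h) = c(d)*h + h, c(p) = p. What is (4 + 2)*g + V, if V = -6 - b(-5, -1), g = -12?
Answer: -82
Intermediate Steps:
b(d, h) = h + d*h (b(d, h) = d*h + h = h + d*h)
V = -10 (V = -6 - (-1)*(1 - 5) = -6 - (-1)*(-4) = -6 - 1*4 = -6 - 4 = -10)
(4 + 2)*g + V = (4 + 2)*(-12) - 10 = 6*(-12) - 10 = -72 - 10 = -82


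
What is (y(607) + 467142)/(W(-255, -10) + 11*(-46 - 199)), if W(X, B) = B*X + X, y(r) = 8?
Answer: -9343/8 ≈ -1167.9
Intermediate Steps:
W(X, B) = X + B*X
(y(607) + 467142)/(W(-255, -10) + 11*(-46 - 199)) = (8 + 467142)/(-255*(1 - 10) + 11*(-46 - 199)) = 467150/(-255*(-9) + 11*(-245)) = 467150/(2295 - 2695) = 467150/(-400) = 467150*(-1/400) = -9343/8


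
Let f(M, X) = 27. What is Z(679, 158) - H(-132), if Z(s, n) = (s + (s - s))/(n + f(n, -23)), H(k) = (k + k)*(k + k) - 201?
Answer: -12855896/185 ≈ -69491.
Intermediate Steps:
H(k) = -201 + 4*k**2 (H(k) = (2*k)*(2*k) - 201 = 4*k**2 - 201 = -201 + 4*k**2)
Z(s, n) = s/(27 + n) (Z(s, n) = (s + (s - s))/(n + 27) = (s + 0)/(27 + n) = s/(27 + n))
Z(679, 158) - H(-132) = 679/(27 + 158) - (-201 + 4*(-132)**2) = 679/185 - (-201 + 4*17424) = 679*(1/185) - (-201 + 69696) = 679/185 - 1*69495 = 679/185 - 69495 = -12855896/185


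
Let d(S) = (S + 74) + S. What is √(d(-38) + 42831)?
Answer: √42829 ≈ 206.95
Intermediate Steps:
d(S) = 74 + 2*S (d(S) = (74 + S) + S = 74 + 2*S)
√(d(-38) + 42831) = √((74 + 2*(-38)) + 42831) = √((74 - 76) + 42831) = √(-2 + 42831) = √42829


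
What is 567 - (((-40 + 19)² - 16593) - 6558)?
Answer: 23277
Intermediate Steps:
567 - (((-40 + 19)² - 16593) - 6558) = 567 - (((-21)² - 16593) - 6558) = 567 - ((441 - 16593) - 6558) = 567 - (-16152 - 6558) = 567 - 1*(-22710) = 567 + 22710 = 23277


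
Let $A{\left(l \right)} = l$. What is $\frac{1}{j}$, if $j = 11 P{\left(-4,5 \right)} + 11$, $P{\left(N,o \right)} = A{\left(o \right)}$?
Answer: $\frac{1}{66} \approx 0.015152$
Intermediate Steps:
$P{\left(N,o \right)} = o$
$j = 66$ ($j = 11 \cdot 5 + 11 = 55 + 11 = 66$)
$\frac{1}{j} = \frac{1}{66}$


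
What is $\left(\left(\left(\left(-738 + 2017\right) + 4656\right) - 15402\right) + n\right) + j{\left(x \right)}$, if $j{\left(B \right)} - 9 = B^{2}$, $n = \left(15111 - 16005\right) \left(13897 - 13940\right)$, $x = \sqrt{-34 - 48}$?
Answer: $28902$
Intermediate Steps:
$x = i \sqrt{82}$ ($x = \sqrt{-82} = i \sqrt{82} \approx 9.0554 i$)
$n = 38442$ ($n = \left(-894\right) \left(-43\right) = 38442$)
$j{\left(B \right)} = 9 + B^{2}$
$\left(\left(\left(\left(-738 + 2017\right) + 4656\right) - 15402\right) + n\right) + j{\left(x \right)} = \left(\left(\left(\left(-738 + 2017\right) + 4656\right) - 15402\right) + 38442\right) + \left(9 + \left(i \sqrt{82}\right)^{2}\right) = \left(\left(\left(1279 + 4656\right) - 15402\right) + 38442\right) + \left(9 - 82\right) = \left(\left(5935 - 15402\right) + 38442\right) - 73 = \left(-9467 + 38442\right) - 73 = 28975 - 73 = 28902$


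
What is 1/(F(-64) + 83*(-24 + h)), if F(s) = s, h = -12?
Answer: -1/3052 ≈ -0.00032765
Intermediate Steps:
1/(F(-64) + 83*(-24 + h)) = 1/(-64 + 83*(-24 - 12)) = 1/(-64 + 83*(-36)) = 1/(-64 - 2988) = 1/(-3052) = -1/3052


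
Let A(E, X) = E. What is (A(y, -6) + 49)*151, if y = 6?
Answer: 8305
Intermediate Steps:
(A(y, -6) + 49)*151 = (6 + 49)*151 = 55*151 = 8305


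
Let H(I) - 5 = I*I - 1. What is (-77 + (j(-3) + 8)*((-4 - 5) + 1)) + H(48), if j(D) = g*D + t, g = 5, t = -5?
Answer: 2327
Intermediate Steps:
H(I) = 4 + I**2 (H(I) = 5 + (I*I - 1) = 5 + (I**2 - 1) = 5 + (-1 + I**2) = 4 + I**2)
j(D) = -5 + 5*D (j(D) = 5*D - 5 = -5 + 5*D)
(-77 + (j(-3) + 8)*((-4 - 5) + 1)) + H(48) = (-77 + ((-5 + 5*(-3)) + 8)*((-4 - 5) + 1)) + (4 + 48**2) = (-77 + ((-5 - 15) + 8)*(-9 + 1)) + (4 + 2304) = (-77 + (-20 + 8)*(-8)) + 2308 = (-77 - 12*(-8)) + 2308 = (-77 + 96) + 2308 = 19 + 2308 = 2327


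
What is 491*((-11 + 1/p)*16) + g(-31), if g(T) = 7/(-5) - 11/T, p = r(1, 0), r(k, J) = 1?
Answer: -12176962/155 ≈ -78561.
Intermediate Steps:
p = 1
g(T) = -7/5 - 11/T (g(T) = 7*(-1/5) - 11/T = -7/5 - 11/T)
491*((-11 + 1/p)*16) + g(-31) = 491*((-11 + 1/1)*16) + (-7/5 - 11/(-31)) = 491*((-11 + 1)*16) + (-7/5 - 11*(-1/31)) = 491*(-10*16) + (-7/5 + 11/31) = 491*(-160) - 162/155 = -78560 - 162/155 = -12176962/155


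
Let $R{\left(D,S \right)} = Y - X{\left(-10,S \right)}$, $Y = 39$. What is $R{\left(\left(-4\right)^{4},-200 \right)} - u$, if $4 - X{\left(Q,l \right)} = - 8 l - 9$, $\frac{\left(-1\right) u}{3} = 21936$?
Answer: $67434$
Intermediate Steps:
$u = -65808$ ($u = \left(-3\right) 21936 = -65808$)
$X{\left(Q,l \right)} = 13 + 8 l$ ($X{\left(Q,l \right)} = 4 - \left(- 8 l - 9\right) = 4 - \left(-9 - 8 l\right) = 4 + \left(9 + 8 l\right) = 13 + 8 l$)
$R{\left(D,S \right)} = 26 - 8 S$ ($R{\left(D,S \right)} = 39 - \left(13 + 8 S\right) = 26 - 8 S$)
$R{\left(\left(-4\right)^{4},-200 \right)} - u = \left(26 - -1600\right) - -65808 = \left(26 + 1600\right) + 65808 = 1626 + 65808 = 67434$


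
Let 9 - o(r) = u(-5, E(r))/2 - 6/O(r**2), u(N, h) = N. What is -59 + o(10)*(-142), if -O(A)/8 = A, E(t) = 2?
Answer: -338187/200 ≈ -1690.9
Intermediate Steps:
O(A) = -8*A
o(r) = 23/2 - 3/(4*r**2) (o(r) = 9 - (-5/2 - 6*(-1/(8*r**2))) = 9 - (-5*1/2 - (-3)/(4*r**2)) = 9 - (-5/2 + 3/(4*r**2)) = 9 + (5/2 - 3/(4*r**2)) = 23/2 - 3/(4*r**2))
-59 + o(10)*(-142) = -59 + (23/2 - 3/4/10**2)*(-142) = -59 + (23/2 - 3/4*1/100)*(-142) = -59 + (23/2 - 3/400)*(-142) = -59 + (4597/400)*(-142) = -59 - 326387/200 = -338187/200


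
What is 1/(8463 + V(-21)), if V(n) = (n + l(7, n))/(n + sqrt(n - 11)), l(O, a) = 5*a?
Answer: 190745/1615342029 - 8*I*sqrt(2)/538447343 ≈ 0.00011808 - 2.1012e-8*I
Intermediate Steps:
V(n) = 6*n/(n + sqrt(-11 + n)) (V(n) = (n + 5*n)/(n + sqrt(n - 11)) = (6*n)/(n + sqrt(-11 + n)) = 6*n/(n + sqrt(-11 + n)))
1/(8463 + V(-21)) = 1/(8463 + 6*(-21)/(-21 + sqrt(-11 - 21))) = 1/(8463 + 6*(-21)/(-21 + sqrt(-32))) = 1/(8463 + 6*(-21)/(-21 + 4*I*sqrt(2))) = 1/(8463 - 126/(-21 + 4*I*sqrt(2)))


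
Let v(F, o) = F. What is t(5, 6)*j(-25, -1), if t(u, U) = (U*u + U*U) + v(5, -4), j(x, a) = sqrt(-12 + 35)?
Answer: 71*sqrt(23) ≈ 340.50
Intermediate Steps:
j(x, a) = sqrt(23)
t(u, U) = 5 + U**2 + U*u (t(u, U) = (U*u + U*U) + 5 = (U*u + U**2) + 5 = (U**2 + U*u) + 5 = 5 + U**2 + U*u)
t(5, 6)*j(-25, -1) = (5 + 6**2 + 6*5)*sqrt(23) = (5 + 36 + 30)*sqrt(23) = 71*sqrt(23)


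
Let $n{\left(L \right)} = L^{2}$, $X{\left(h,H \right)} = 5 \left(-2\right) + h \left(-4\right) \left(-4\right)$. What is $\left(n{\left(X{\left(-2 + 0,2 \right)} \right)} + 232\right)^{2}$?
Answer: $3984016$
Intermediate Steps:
$X{\left(h,H \right)} = -10 + 16 h$ ($X{\left(h,H \right)} = -10 + - 4 h \left(-4\right) = -10 + 16 h$)
$\left(n{\left(X{\left(-2 + 0,2 \right)} \right)} + 232\right)^{2} = \left(\left(-10 + 16 \left(-2 + 0\right)\right)^{2} + 232\right)^{2} = \left(\left(-10 + 16 \left(-2\right)\right)^{2} + 232\right)^{2} = \left(\left(-10 - 32\right)^{2} + 232\right)^{2} = \left(\left(-42\right)^{2} + 232\right)^{2} = \left(1764 + 232\right)^{2} = 1996^{2} = 3984016$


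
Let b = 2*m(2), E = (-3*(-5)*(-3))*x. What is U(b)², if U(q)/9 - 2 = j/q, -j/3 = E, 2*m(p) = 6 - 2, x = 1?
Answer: 1656369/16 ≈ 1.0352e+5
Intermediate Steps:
m(p) = 2 (m(p) = (6 - 2)/2 = (½)*4 = 2)
E = -45 (E = (-3*(-5)*(-3))*1 = (15*(-3))*1 = -45*1 = -45)
j = 135 (j = -3*(-45) = 135)
b = 4 (b = 2*2 = 4)
U(q) = 18 + 1215/q (U(q) = 18 + 9*(135/q) = 18 + 1215/q)
U(b)² = (18 + 1215/4)² = (1287/4)² = 1656369/16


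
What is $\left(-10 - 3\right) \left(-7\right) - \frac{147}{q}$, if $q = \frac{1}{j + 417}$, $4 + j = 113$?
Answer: $-77231$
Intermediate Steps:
$j = 109$ ($j = -4 + 113 = 109$)
$q = \frac{1}{526}$ ($q = \frac{1}{109 + 417} = \frac{1}{526} \approx 0.0019011$)
$\left(-10 - 3\right) \left(-7\right) - \frac{147}{q} = \left(-10 - 3\right) \left(-7\right) - 147 \frac{1}{\frac{1}{526}} = \left(-13\right) \left(-7\right) - 77322 = 91 - 77322 = -77231$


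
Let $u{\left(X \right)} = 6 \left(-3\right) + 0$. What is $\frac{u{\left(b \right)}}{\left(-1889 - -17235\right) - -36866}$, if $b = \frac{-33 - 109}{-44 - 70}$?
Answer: $- \frac{3}{8702} \approx -0.00034475$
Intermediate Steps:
$b = \frac{71}{57}$ ($b = - \frac{142}{-114} = \left(-142\right) \left(- \frac{1}{114}\right) = \frac{71}{57} \approx 1.2456$)
$u{\left(X \right)} = -18$ ($u{\left(X \right)} = -18 + 0 = -18$)
$\frac{u{\left(b \right)}}{\left(-1889 - -17235\right) - -36866} = - \frac{18}{\left(-1889 - -17235\right) - -36866} = - \frac{18}{\left(-1889 + 17235\right) + 36866} = - \frac{18}{15346 + 36866} = - \frac{18}{52212} = \left(-18\right) \frac{1}{52212} = - \frac{3}{8702}$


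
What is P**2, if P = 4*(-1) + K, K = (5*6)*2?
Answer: 3136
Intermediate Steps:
K = 60 (K = 30*2 = 60)
P = 56 (P = 4*(-1) + 60 = -4 + 60 = 56)
P**2 = 56**2 = 3136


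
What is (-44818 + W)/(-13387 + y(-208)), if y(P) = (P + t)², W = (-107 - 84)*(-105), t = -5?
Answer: -24763/31982 ≈ -0.77428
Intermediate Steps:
W = 20055 (W = -191*(-105) = 20055)
y(P) = (-5 + P)² (y(P) = (P - 5)² = (-5 + P)²)
(-44818 + W)/(-13387 + y(-208)) = (-44818 + 20055)/(-13387 + (-5 - 208)²) = -24763/(-13387 + (-213)²) = -24763/(-13387 + 45369) = -24763/31982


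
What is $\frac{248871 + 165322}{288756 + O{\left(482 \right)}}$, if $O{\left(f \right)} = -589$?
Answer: $\frac{414193}{288167} \approx 1.4373$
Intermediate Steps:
$\frac{248871 + 165322}{288756 + O{\left(482 \right)}} = \frac{248871 + 165322}{288756 - 589} = \frac{414193}{288167}$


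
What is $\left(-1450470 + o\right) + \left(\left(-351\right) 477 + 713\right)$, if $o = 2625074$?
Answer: $1007890$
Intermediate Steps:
$\left(-1450470 + o\right) + \left(\left(-351\right) 477 + 713\right) = \left(-1450470 + 2625074\right) + \left(\left(-351\right) 477 + 713\right) = 1174604 + \left(-167427 + 713\right) = 1174604 - 166714 = 1007890$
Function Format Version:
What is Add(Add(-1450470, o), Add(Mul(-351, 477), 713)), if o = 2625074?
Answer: 1007890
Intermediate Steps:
Add(Add(-1450470, o), Add(Mul(-351, 477), 713)) = Add(Add(-1450470, 2625074), Add(Mul(-351, 477), 713)) = Add(1174604, Add(-167427, 713)) = Add(1174604, -166714) = 1007890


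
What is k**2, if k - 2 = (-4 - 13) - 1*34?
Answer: 2401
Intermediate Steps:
k = -49 (k = 2 + ((-4 - 13) - 1*34) = 2 + (-17 - 34) = 2 - 51 = -49)
k**2 = (-49)**2 = 2401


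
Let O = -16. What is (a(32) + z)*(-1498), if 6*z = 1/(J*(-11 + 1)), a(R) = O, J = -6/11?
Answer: 4306001/180 ≈ 23922.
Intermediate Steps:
J = -6/11 (J = -6*1/11 = -6/11 ≈ -0.54545)
a(R) = -16
z = 11/360 (z = 1/(6*((-6*(-11 + 1)/11))) = 1/(6*((-6/11*(-10)))) = 1/(6*(60/11)) = (⅙)*(11/60) = 11/360 ≈ 0.030556)
(a(32) + z)*(-1498) = (-16 + 11/360)*(-1498) = -5749/360*(-1498) = 4306001/180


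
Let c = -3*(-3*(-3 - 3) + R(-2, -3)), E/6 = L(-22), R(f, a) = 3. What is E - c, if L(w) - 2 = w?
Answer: -57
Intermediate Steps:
L(w) = 2 + w
E = -120 (E = 6*(2 - 22) = 6*(-20) = -120)
c = -63 (c = -3*(-3*(-3 - 3) + 3) = -3*(-3*(-6) + 3) = -3*(18 + 3) = -3*21 = -63)
E - c = -120 - 1*(-63) = -120 + 63 = -57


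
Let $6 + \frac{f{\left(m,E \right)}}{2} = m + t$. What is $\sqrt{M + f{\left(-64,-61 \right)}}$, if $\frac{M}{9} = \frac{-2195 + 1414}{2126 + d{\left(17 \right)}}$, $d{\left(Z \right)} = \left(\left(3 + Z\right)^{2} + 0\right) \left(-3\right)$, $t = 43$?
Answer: $\frac{3 i \sqrt{5868062}}{926} \approx 7.848 i$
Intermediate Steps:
$d{\left(Z \right)} = - 3 \left(3 + Z\right)^{2}$ ($d{\left(Z \right)} = \left(3 + Z\right)^{2} \left(-3\right) = - 3 \left(3 + Z\right)^{2}$)
$f{\left(m,E \right)} = 74 + 2 m$ ($f{\left(m,E \right)} = -12 + 2 \left(m + 43\right) = -12 + 2 \left(43 + m\right) = -12 + \left(86 + 2 m\right) = 74 + 2 m$)
$M = - \frac{7029}{926}$ ($M = 9 \frac{-2195 + 1414}{2126 - 3 \left(3 + 17\right)^{2}} = 9 \left(- \frac{781}{2126 - 3 \cdot 20^{2}}\right) = 9 \left(- \frac{781}{2126 - 1200}\right) = 9 \left(- \frac{781}{926}\right) = - \frac{7029}{926} \approx -7.5907$)
$\sqrt{M + f{\left(-64,-61 \right)}} = \sqrt{- \frac{7029}{926} + \left(74 + 2 \left(-64\right)\right)} = \sqrt{- \frac{7029}{926} + \left(74 - 128\right)} = \sqrt{- \frac{7029}{926} - 54} = \sqrt{- \frac{57033}{926}} = \frac{3 i \sqrt{5868062}}{926}$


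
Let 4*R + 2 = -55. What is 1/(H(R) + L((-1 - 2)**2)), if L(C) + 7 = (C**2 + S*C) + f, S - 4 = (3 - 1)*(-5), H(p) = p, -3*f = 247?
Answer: -12/919 ≈ -0.013058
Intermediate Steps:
R = -57/4 (R = -1/2 + (1/4)*(-55) = -1/2 - 55/4 = -57/4 ≈ -14.250)
f = -247/3 (f = -1/3*247 = -247/3 ≈ -82.333)
S = -6 (S = 4 + (3 - 1)*(-5) = 4 + 2*(-5) = 4 - 10 = -6)
L(C) = -268/3 + C**2 - 6*C (L(C) = -7 + ((C**2 - 6*C) - 247/3) = -7 + (-247/3 + C**2 - 6*C) = -268/3 + C**2 - 6*C)
1/(H(R) + L((-1 - 2)**2)) = 1/(-57/4 + (-268/3 + ((-1 - 2)**2)**2 - 6*(-1 - 2)**2)) = 1/(-57/4 + (-268/3 + ((-3)**2)**2 - 6*(-3)**2)) = 1/(-57/4 + (-268/3 + 9**2 - 6*9)) = 1/(-57/4 + (-268/3 + 81 - 54)) = 1/(-57/4 - 187/3) = 1/(-919/12) = -12/919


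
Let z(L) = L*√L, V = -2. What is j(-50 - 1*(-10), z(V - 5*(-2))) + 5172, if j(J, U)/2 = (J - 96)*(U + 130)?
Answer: -30188 - 4352*√2 ≈ -36343.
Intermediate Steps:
z(L) = L^(3/2)
j(J, U) = 2*(-96 + J)*(130 + U) (j(J, U) = 2*((J - 96)*(U + 130)) = 2*((-96 + J)*(130 + U)) = 2*(-96 + J)*(130 + U))
j(-50 - 1*(-10), z(V - 5*(-2))) + 5172 = (-24960 - 192*(-2 - 5*(-2))^(3/2) + 260*(-50 - 1*(-10)) + 2*(-50 - 1*(-10))*(-2 - 5*(-2))^(3/2)) + 5172 = (-24960 - 192*(-2 + 10)^(3/2) + 260*(-50 + 10) + 2*(-50 + 10)*(-2 + 10)^(3/2)) + 5172 = (-24960 - 3072*√2 + 260*(-40) + 2*(-40)*8^(3/2)) + 5172 = (-24960 - 3072*√2 - 10400 + 2*(-40)*(16*√2)) + 5172 = (-24960 - 3072*√2 - 10400 - 1280*√2) + 5172 = (-35360 - 4352*√2) + 5172 = -30188 - 4352*√2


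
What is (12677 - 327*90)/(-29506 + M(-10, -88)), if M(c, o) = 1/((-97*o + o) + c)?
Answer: 141361814/248971627 ≈ 0.56778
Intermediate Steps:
M(c, o) = 1/(c - 96*o) (M(c, o) = 1/(-96*o + c) = 1/(c - 96*o))
(12677 - 327*90)/(-29506 + M(-10, -88)) = (12677 - 327*90)/(-29506 + 1/(-10 - 96*(-88))) = (12677 - 29430)/(-29506 + 1/(-10 + 8448)) = -16753/(-29506 + 1/8438) = -16753/(-248971627/8438) = -16753*(-8438/248971627) = 141361814/248971627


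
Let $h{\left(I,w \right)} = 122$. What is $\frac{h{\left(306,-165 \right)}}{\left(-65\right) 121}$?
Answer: $- \frac{122}{7865} \approx -0.015512$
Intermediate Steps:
$\frac{h{\left(306,-165 \right)}}{\left(-65\right) 121} = \frac{122}{\left(-65\right) 121} = \frac{122}{-7865} = 122 \left(- \frac{1}{7865}\right) = - \frac{122}{7865}$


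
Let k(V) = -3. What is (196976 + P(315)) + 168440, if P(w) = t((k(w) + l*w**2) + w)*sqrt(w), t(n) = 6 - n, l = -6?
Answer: 365416 + 1785132*sqrt(35) ≈ 1.0926e+7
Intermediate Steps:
P(w) = sqrt(w)*(9 - w + 6*w**2) (P(w) = (6 - ((-3 - 6*w**2) + w))*sqrt(w) = (6 - (-3 + w - 6*w**2))*sqrt(w) = (6 + (3 - w + 6*w**2))*sqrt(w) = (9 - w + 6*w**2)*sqrt(w) = sqrt(w)*(9 - w + 6*w**2))
(196976 + P(315)) + 168440 = (196976 + sqrt(315)*(9 - 1*315 + 6*315**2)) + 168440 = (196976 + (3*sqrt(35))*(9 - 315 + 6*99225)) + 168440 = (196976 + (3*sqrt(35))*(9 - 315 + 595350)) + 168440 = (196976 + (3*sqrt(35))*595044) + 168440 = (196976 + 1785132*sqrt(35)) + 168440 = 365416 + 1785132*sqrt(35)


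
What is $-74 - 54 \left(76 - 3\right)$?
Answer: $-4016$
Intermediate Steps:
$-74 - 54 \left(76 - 3\right) = -74 - 3942 = -4016$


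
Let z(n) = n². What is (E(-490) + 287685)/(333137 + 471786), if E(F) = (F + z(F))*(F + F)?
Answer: -234530115/804923 ≈ -291.37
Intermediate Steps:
E(F) = 2*F*(F + F²) (E(F) = (F + F²)*(F + F) = (F + F²)*(2*F) = 2*F*(F + F²))
(E(-490) + 287685)/(333137 + 471786) = (2*(-490)²*(1 - 490) + 287685)/(333137 + 471786) = (2*240100*(-489) + 287685)/804923 = (-234817800 + 287685)*(1/804923) = -234530115*1/804923 = -234530115/804923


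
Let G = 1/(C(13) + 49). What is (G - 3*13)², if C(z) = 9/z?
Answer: 634082761/417316 ≈ 1519.4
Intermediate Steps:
G = 13/646 (G = 1/(9/13 + 49) = 1/(646/13) = 13/646 ≈ 0.020124)
(G - 3*13)² = (13/646 - 3*13)² = (13/646 - 39)² = (-25181/646)² = 634082761/417316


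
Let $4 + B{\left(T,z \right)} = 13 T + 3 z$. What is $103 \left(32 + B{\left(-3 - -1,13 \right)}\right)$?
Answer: $4223$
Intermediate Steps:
$B{\left(T,z \right)} = -4 + 3 z + 13 T$ ($B{\left(T,z \right)} = -4 + \left(13 T + 3 z\right) = -4 + \left(3 z + 13 T\right) = -4 + 3 z + 13 T$)
$103 \left(32 + B{\left(-3 - -1,13 \right)}\right) = 103 \left(32 + \left(-4 + 3 \cdot 13 + 13 \left(-3 - -1\right)\right)\right) = 103 \left(32 + \left(-4 + 39 + 13 \left(-3 + 1\right)\right)\right) = 103 \left(32 + \left(-4 + 39 + 13 \left(-2\right)\right)\right) = 103 \left(32 - -9\right) = 103 \left(32 + 9\right) = 103 \cdot 41 = 4223$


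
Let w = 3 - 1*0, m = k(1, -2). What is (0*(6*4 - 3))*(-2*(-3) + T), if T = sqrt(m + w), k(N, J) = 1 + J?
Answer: 0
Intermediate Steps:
m = -1 (m = 1 - 2 = -1)
w = 3 (w = 3 + 0 = 3)
T = sqrt(2) (T = sqrt(-1 + 3) = sqrt(2) ≈ 1.4142)
(0*(6*4 - 3))*(-2*(-3) + T) = (0*(6*4 - 3))*(-2*(-3) + sqrt(2)) = (0*(24 - 3))*(6 + sqrt(2)) = (0*21)*(6 + sqrt(2)) = 0*(6 + sqrt(2)) = 0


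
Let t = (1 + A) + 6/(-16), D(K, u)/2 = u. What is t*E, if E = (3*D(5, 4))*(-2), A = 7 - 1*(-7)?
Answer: -702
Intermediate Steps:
D(K, u) = 2*u
A = 14 (A = 7 + 7 = 14)
t = 117/8 (t = (1 + 14) + 6/(-16) = 15 + 6*(-1/16) = 15 - 3/8 = 117/8 ≈ 14.625)
E = -48 (E = (3*(2*4))*(-2) = (3*8)*(-2) = 24*(-2) = -48)
t*E = (117/8)*(-48) = -702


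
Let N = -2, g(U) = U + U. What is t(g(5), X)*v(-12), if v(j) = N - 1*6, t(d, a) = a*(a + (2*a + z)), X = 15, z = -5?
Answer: -4800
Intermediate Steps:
g(U) = 2*U
t(d, a) = a*(-5 + 3*a) (t(d, a) = a*(a + (2*a - 5)) = a*(a + (-5 + 2*a)) = a*(-5 + 3*a))
v(j) = -8 (v(j) = -2 - 1*6 = -2 - 6 = -8)
t(g(5), X)*v(-12) = (15*(-5 + 3*15))*(-8) = (15*(-5 + 45))*(-8) = (15*40)*(-8) = 600*(-8) = -4800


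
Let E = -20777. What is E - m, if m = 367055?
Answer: -387832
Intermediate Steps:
E - m = -20777 - 1*367055 = -20777 - 367055 = -387832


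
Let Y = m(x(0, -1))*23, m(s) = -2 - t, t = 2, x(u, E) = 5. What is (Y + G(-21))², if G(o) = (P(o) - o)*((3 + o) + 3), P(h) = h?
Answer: 8464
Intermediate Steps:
G(o) = 0 (G(o) = (o - o)*((3 + o) + 3) = 0*(6 + o) = 0)
m(s) = -4 (m(s) = -2 - 1*2 = -2 - 2 = -4)
Y = -92 (Y = -4*23 = -92)
(Y + G(-21))² = (-92 + 0)² = (-92)² = 8464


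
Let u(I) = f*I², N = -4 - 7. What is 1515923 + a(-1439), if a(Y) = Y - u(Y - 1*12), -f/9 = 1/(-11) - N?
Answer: 2290492404/11 ≈ 2.0823e+8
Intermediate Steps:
N = -11
f = -1080/11 (f = -9*(1/(-11) - 1*(-11)) = -9*(-1/11 + 11) = -9*120/11 = -1080/11 ≈ -98.182)
u(I) = -1080*I²/11
a(Y) = Y + 1080*(-12 + Y)²/11 (a(Y) = Y - (-1080)*(Y - 1*12)²/11 = Y - (-1080)*(Y - 12)²/11 = Y - (-1080)*(-12 + Y)²/11 = Y + 1080*(-12 + Y)²/11)
1515923 + a(-1439) = 1515923 + (-1439 + 1080*(-12 - 1439)²/11) = 1515923 + (-1439 + (1080/11)*(-1451)²) = 1515923 + (-1439 + (1080/11)*2105401) = 1515923 + (-1439 + 2273833080/11) = 1515923 + 2273817251/11 = 2290492404/11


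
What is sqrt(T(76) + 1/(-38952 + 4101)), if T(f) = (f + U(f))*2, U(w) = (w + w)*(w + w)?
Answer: 17*sqrt(194839080981)/34851 ≈ 215.31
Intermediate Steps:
U(w) = 4*w**2 (U(w) = (2*w)*(2*w) = 4*w**2)
T(f) = 2*f + 8*f**2 (T(f) = (f + 4*f**2)*2 = 2*f + 8*f**2)
sqrt(T(76) + 1/(-38952 + 4101)) = sqrt(2*76*(1 + 4*76) + 1/(-38952 + 4101)) = sqrt(2*76*(1 + 304) + 1/(-34851)) = sqrt(2*76*305 - 1/34851) = sqrt(46360 - 1/34851) = sqrt(1615692359/34851) = 17*sqrt(194839080981)/34851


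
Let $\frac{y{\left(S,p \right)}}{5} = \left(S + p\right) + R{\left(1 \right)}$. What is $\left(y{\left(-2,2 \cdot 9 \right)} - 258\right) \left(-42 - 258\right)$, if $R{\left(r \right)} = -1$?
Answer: $54900$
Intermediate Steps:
$y{\left(S,p \right)} = -5 + 5 S + 5 p$ ($y{\left(S,p \right)} = 5 \left(\left(S + p\right) - 1\right) = 5 \left(-1 + S + p\right) = -5 + 5 S + 5 p$)
$\left(y{\left(-2,2 \cdot 9 \right)} - 258\right) \left(-42 - 258\right) = \left(\left(-5 + 5 \left(-2\right) + 5 \cdot 2 \cdot 9\right) - 258\right) \left(-42 - 258\right) = \left(\left(-5 - 10 + 5 \cdot 18\right) - 258\right) \left(-300\right) = \left(\left(-5 - 10 + 90\right) - 258\right) \left(-300\right) = \left(75 - 258\right) \left(-300\right) = \left(-183\right) \left(-300\right) = 54900$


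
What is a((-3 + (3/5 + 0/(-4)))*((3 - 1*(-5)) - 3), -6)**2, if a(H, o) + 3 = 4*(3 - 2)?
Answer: 1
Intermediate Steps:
a(H, o) = 1 (a(H, o) = -3 + 4*(3 - 2) = -3 + 4*1 = -3 + 4 = 1)
a((-3 + (3/5 + 0/(-4)))*((3 - 1*(-5)) - 3), -6)**2 = 1**2 = 1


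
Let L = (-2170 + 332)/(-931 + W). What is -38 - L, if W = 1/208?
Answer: -7740890/193647 ≈ -39.974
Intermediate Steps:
W = 1/208 ≈ 0.0048077
L = 382304/193647 (L = (-2170 + 332)/(-931 + 1/208) = -1838/(-193647/208) = -1838*(-208/193647) = 382304/193647 ≈ 1.9742)
-38 - L = -38 - 1*382304/193647 = -38 - 382304/193647 = -7740890/193647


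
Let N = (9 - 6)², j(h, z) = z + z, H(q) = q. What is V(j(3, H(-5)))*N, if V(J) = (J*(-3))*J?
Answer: -2700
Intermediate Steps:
j(h, z) = 2*z
N = 9 (N = 3² = 9)
V(J) = -3*J² (V(J) = (-3*J)*J = -3*J²)
V(j(3, H(-5)))*N = -3*(2*(-5))²*9 = -3*(-10)²*9 = -3*100*9 = -300*9 = -2700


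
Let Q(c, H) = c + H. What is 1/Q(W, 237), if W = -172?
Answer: 1/65 ≈ 0.015385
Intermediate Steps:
Q(c, H) = H + c
1/Q(W, 237) = 1/(237 - 172) = 1/65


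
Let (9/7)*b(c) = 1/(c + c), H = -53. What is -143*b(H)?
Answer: 1001/954 ≈ 1.0493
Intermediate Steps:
b(c) = 7/(18*c) (b(c) = 7/(9*(c + c)) = 7/(9*((2*c))) = 7*(1/(2*c))/9 = 7/(18*c))
-143*b(H) = -1001/(18*(-53)) = -1001*(-1)/(18*53) = -143*(-7/954) = 1001/954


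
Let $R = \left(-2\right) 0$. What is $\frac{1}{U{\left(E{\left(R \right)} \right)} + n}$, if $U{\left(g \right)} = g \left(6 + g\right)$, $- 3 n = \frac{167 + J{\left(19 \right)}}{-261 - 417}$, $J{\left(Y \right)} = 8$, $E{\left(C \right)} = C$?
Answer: $\frac{2034}{175} \approx 11.623$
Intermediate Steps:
$R = 0$
$n = \frac{175}{2034}$ ($n = - \frac{\left(167 + 8\right) \frac{1}{-261 - 417}}{3} = - \frac{175 \frac{1}{-678}}{3} = - \frac{175 \left(- \frac{1}{678}\right)}{3} = \left(- \frac{1}{3}\right) \left(- \frac{175}{678}\right) = \frac{175}{2034} \approx 0.086037$)
$\frac{1}{U{\left(E{\left(R \right)} \right)} + n} = \frac{1}{0 \left(6 + 0\right) + \frac{175}{2034}} = \frac{1}{0 \cdot 6 + \frac{175}{2034}} = \frac{1}{0 + \frac{175}{2034}} = \frac{1}{\frac{175}{2034}} = \frac{2034}{175}$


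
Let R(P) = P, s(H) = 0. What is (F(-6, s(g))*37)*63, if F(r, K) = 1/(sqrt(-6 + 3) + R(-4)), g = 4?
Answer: -9324/19 - 2331*I*sqrt(3)/19 ≈ -490.74 - 212.5*I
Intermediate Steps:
F(r, K) = 1/(-4 + I*sqrt(3)) (F(r, K) = 1/(sqrt(-6 + 3) - 4) = 1/(sqrt(-3) - 4) = 1/(I*sqrt(3) - 4) = 1/(-4 + I*sqrt(3)))
(F(-6, s(g))*37)*63 = ((-4/19 - I*sqrt(3)/19)*37)*63 = (-148/19 - 37*I*sqrt(3)/19)*63 = -9324/19 - 2331*I*sqrt(3)/19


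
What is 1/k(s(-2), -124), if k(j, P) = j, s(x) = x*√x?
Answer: I*√2/4 ≈ 0.35355*I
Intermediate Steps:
s(x) = x^(3/2)
1/k(s(-2), -124) = 1/((-2)^(3/2)) = 1/(-2*I*√2) = I*√2/4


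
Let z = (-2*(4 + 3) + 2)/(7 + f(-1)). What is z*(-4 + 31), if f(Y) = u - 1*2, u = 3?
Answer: -81/2 ≈ -40.500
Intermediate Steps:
f(Y) = 1 (f(Y) = 3 - 1*2 = 3 - 2 = 1)
z = -3/2 (z = (-2*(4 + 3) + 2)/(7 + 1) = (-2*7 + 2)/8 = (-14 + 2)*(1/8) = -12*1/8 = -3/2 ≈ -1.5000)
z*(-4 + 31) = -3*(-4 + 31)/2 = -3/2*27 = -81/2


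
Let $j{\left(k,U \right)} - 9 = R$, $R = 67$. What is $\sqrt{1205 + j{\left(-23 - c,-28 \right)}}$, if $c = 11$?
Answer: $\sqrt{1281} \approx 35.791$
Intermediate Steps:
$j{\left(k,U \right)} = 76$ ($j{\left(k,U \right)} = 9 + 67 = 76$)
$\sqrt{1205 + j{\left(-23 - c,-28 \right)}} = \sqrt{1205 + 76} = \sqrt{1281}$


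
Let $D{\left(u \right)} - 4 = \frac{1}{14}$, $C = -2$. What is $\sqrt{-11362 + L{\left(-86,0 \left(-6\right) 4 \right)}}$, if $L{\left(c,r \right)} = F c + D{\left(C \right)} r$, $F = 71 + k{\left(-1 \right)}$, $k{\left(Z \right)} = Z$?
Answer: $i \sqrt{17382} \approx 131.84 i$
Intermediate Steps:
$F = 70$ ($F = 71 - 1 = 70$)
$D{\left(u \right)} = \frac{57}{14}$ ($D{\left(u \right)} = 4 + \frac{1}{14} = \frac{57}{14}$)
$L{\left(c,r \right)} = 70 c + \frac{57 r}{14}$
$\sqrt{-11362 + L{\left(-86,0 \left(-6\right) 4 \right)}} = \sqrt{-11362 + \left(70 \left(-86\right) + \frac{57 \cdot 0 \left(-6\right) 4}{14}\right)} = \sqrt{-11362 - \left(6020 - \frac{57 \cdot 0 \cdot 4}{14}\right)} = \sqrt{-11362 + \left(-6020 + \frac{57}{14} \cdot 0\right)} = \sqrt{-11362 + \left(-6020 + 0\right)} = \sqrt{-11362 - 6020} = \sqrt{-17382} = i \sqrt{17382}$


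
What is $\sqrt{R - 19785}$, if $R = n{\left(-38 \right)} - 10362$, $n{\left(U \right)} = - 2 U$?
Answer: $i \sqrt{30071} \approx 173.41 i$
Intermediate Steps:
$R = -10286$ ($R = \left(-2\right) \left(-38\right) - 10362 = 76 - 10362 = -10286$)
$\sqrt{R - 19785} = \sqrt{-10286 - 19785} = \sqrt{-30071} = i \sqrt{30071}$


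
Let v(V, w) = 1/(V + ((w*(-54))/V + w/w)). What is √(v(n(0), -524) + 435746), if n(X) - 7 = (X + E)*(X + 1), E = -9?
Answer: √87233822294797/14149 ≈ 660.11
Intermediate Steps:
n(X) = 7 + (1 + X)*(-9 + X) (n(X) = 7 + (X - 9)*(X + 1) = 7 + (-9 + X)*(1 + X) = 7 + (1 + X)*(-9 + X))
v(V, w) = 1/(1 + V - 54*w/V) (v(V, w) = 1/(V + ((-54*w)/V + 1)) = 1/(V + (-54*w/V + 1)) = 1/(V + (1 - 54*w/V)) = 1/(1 + V - 54*w/V))
√(v(n(0), -524) + 435746) = √((-2 + 0² - 8*0)/((-2 + 0² - 8*0) + (-2 + 0² - 8*0)² - 54*(-524)) + 435746) = √((-2 + 0 + 0)/((-2 + 0 + 0) + (-2 + 0 + 0)² + 28296) + 435746) = √(-2/(-2 + (-2)² + 28296) + 435746) = √(-2/(-2 + 4 + 28296) + 435746) = √(-2/28298 + 435746) = √(-2*1/28298 + 435746) = √(-1/14149 + 435746) = √(6165370153/14149) = √87233822294797/14149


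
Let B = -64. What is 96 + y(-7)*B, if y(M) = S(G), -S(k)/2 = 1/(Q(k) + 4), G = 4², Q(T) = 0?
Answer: 128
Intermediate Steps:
G = 16
S(k) = -½ (S(k) = -2/(0 + 4) = -2/4 = -2*¼ = -½)
y(M) = -½
96 + y(-7)*B = 96 - ½*(-64) = 96 + 32 = 128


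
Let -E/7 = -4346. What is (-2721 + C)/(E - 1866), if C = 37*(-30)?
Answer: -3831/28556 ≈ -0.13416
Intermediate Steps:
E = 30422 (E = -7*(-4346) = 30422)
C = -1110
(-2721 + C)/(E - 1866) = (-2721 - 1110)/(30422 - 1866) = -3831/28556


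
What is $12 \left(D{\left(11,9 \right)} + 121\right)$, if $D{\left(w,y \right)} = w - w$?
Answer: $1452$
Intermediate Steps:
$D{\left(w,y \right)} = 0$
$12 \left(D{\left(11,9 \right)} + 121\right) = 12 \left(0 + 121\right) = 12 \cdot 121 = 1452$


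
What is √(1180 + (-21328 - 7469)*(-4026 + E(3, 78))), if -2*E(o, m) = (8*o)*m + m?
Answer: √144014977 ≈ 12001.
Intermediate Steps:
E(o, m) = -m/2 - 4*m*o (E(o, m) = -((8*o)*m + m)/2 = -(8*m*o + m)/2 = -(m + 8*m*o)/2 = -m/2 - 4*m*o)
√(1180 + (-21328 - 7469)*(-4026 + E(3, 78))) = √(1180 + (-21328 - 7469)*(-4026 - ½*78*(1 + 8*3))) = √(1180 - 28797*(-4026 - ½*78*(1 + 24))) = √(1180 - 28797*(-4026 - ½*78*25)) = √(1180 - 28797*(-4026 - 975)) = √(1180 - 28797*(-5001)) = √(1180 + 144013797) = √144014977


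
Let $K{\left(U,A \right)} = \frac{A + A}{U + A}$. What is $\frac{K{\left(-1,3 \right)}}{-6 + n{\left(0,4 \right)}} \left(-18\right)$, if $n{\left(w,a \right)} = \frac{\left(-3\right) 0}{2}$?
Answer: $9$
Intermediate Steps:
$K{\left(U,A \right)} = \frac{2 A}{A + U}$
$n{\left(w,a \right)} = 0$ ($n{\left(w,a \right)} = 0 \cdot \frac{1}{2} = 0$)
$\frac{K{\left(-1,3 \right)}}{-6 + n{\left(0,4 \right)}} \left(-18\right) = \frac{2 \cdot 3 \frac{1}{3 - 1}}{-6 + 0} \left(-18\right) = \frac{2 \cdot 3 \cdot \frac{1}{2}}{-6} \left(-18\right) = 2 \cdot 3 \cdot \frac{1}{2} \left(- \frac{1}{6}\right) \left(-18\right) = 3 \left(- \frac{1}{6}\right) \left(-18\right) = \left(- \frac{1}{2}\right) \left(-18\right) = 9$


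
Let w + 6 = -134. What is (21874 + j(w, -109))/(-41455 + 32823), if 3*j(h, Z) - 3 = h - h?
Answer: -21875/8632 ≈ -2.5342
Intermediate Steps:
w = -140 (w = -6 - 134 = -140)
j(h, Z) = 1 (j(h, Z) = 1 + (h - h)/3 = 1 + (1/3)*0 = 1 + 0 = 1)
(21874 + j(w, -109))/(-41455 + 32823) = (21874 + 1)/(-41455 + 32823) = 21875/(-8632) = 21875*(-1/8632) = -21875/8632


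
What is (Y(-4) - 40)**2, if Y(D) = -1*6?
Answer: 2116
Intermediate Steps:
Y(D) = -6
(Y(-4) - 40)**2 = (-6 - 40)**2 = (-46)**2 = 2116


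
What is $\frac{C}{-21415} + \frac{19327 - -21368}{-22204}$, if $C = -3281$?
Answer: $- \frac{798632101}{475498660} \approx -1.6796$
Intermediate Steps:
$\frac{C}{-21415} + \frac{19327 - -21368}{-22204} = - \frac{3281}{-21415} + \frac{19327 - -21368}{-22204} = \left(-3281\right) \left(- \frac{1}{21415}\right) + \left(19327 + 21368\right) \left(- \frac{1}{22204}\right) = \frac{3281}{21415} + 40695 \left(- \frac{1}{22204}\right) = \frac{3281}{21415} - \frac{40695}{22204} = - \frac{798632101}{475498660}$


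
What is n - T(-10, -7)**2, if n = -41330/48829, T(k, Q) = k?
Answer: -4924230/48829 ≈ -100.85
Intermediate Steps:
n = -41330/48829 (n = -41330*1/48829 = -41330/48829 ≈ -0.84642)
n - T(-10, -7)**2 = -41330/48829 - 1*(-10)**2 = -41330/48829 - 1*100 = -41330/48829 - 100 = -4924230/48829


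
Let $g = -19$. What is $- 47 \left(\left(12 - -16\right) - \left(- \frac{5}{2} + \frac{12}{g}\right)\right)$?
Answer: $- \frac{55601}{38} \approx -1463.2$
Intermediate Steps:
$- 47 \left(\left(12 - -16\right) - \left(- \frac{5}{2} + \frac{12}{g}\right)\right) = - 47 \left(\left(12 - -16\right) - \left(- \frac{12}{19} - \frac{5}{2}\right)\right) = - 47 \left(\left(12 + 16\right) - - \frac{119}{38}\right) = - 47 \left(28 + \left(\frac{12}{19} + \frac{5}{2}\right)\right) = - 47 \left(28 + \frac{119}{38}\right) = \left(-47\right) \frac{1183}{38} = - \frac{55601}{38}$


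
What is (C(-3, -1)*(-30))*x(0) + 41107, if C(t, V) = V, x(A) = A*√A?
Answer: 41107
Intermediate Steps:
x(A) = A^(3/2)
(C(-3, -1)*(-30))*x(0) + 41107 = (-1*(-30))*0^(3/2) + 41107 = 30*0 + 41107 = 0 + 41107 = 41107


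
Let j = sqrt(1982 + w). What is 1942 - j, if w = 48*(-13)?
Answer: 1942 - sqrt(1358) ≈ 1905.1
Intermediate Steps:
w = -624
j = sqrt(1358) (j = sqrt(1982 - 624) = sqrt(1358) ≈ 36.851)
1942 - j = 1942 - sqrt(1358)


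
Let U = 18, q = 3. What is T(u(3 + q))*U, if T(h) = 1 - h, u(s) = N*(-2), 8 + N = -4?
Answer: -414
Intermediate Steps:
N = -12 (N = -8 - 4 = -12)
u(s) = 24 (u(s) = -12*(-2) = 24)
T(u(3 + q))*U = (1 - 1*24)*18 = (1 - 24)*18 = -23*18 = -414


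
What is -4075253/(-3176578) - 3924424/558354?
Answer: -5095402563755/886827516306 ≈ -5.7457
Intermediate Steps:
-4075253/(-3176578) - 3924424/558354 = -4075253*(-1/3176578) - 3924424*1/558354 = 4075253/3176578 - 1962212/279177 = -5095402563755/886827516306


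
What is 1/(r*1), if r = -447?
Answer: -1/447 ≈ -0.0022371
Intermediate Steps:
1/(r*1) = 1/(-447*1) = 1/(-447) = -1/447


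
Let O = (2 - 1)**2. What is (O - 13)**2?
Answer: 144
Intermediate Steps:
O = 1 (O = 1**2 = 1)
(O - 13)**2 = (1 - 13)**2 = (-12)**2 = 144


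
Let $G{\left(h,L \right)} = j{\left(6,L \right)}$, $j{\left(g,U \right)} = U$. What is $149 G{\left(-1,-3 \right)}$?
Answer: $-447$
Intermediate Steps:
$G{\left(h,L \right)} = L$
$149 G{\left(-1,-3 \right)} = 149 \left(-3\right) = -447$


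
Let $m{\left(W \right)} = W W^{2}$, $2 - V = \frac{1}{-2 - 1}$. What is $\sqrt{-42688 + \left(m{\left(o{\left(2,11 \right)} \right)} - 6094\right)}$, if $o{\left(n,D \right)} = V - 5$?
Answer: $\frac{i \sqrt{3952878}}{9} \approx 220.91 i$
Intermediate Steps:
$V = \frac{7}{3}$ ($V = 2 - \frac{1}{-2 - 1} = 2 - \frac{1}{-3} = 2 - - \frac{1}{3} = 2 + \frac{1}{3} = \frac{7}{3} \approx 2.3333$)
$o{\left(n,D \right)} = - \frac{8}{3}$ ($o{\left(n,D \right)} = \frac{7}{3} - 5 = - \frac{8}{3}$)
$m{\left(W \right)} = W^{3}$
$\sqrt{-42688 + \left(m{\left(o{\left(2,11 \right)} \right)} - 6094\right)} = \sqrt{-42688 - \left(6094 - \left(- \frac{8}{3}\right)^{3}\right)} = \sqrt{-42688 - \frac{165050}{27}} = \sqrt{- \frac{1317626}{27}} = \frac{i \sqrt{3952878}}{9}$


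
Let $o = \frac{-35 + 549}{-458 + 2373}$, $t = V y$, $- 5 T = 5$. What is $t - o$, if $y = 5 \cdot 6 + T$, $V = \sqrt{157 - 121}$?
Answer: $\frac{332696}{1915} \approx 173.73$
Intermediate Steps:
$T = -1$ ($T = \left(- \frac{1}{5}\right) 5 = -1$)
$V = 6$ ($V = \sqrt{36} = 6$)
$y = 29$ ($y = 5 \cdot 6 - 1 = 30 - 1 = 29$)
$t = 174$ ($t = 6 \cdot 29 = 174$)
$o = \frac{514}{1915} \approx 0.26841$
$t - o = 174 - \frac{514}{1915} = \frac{332696}{1915}$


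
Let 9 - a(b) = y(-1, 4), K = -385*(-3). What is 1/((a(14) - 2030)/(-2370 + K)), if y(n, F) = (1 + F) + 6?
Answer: 1215/2032 ≈ 0.59793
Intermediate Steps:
K = 1155
y(n, F) = 7 + F
a(b) = -2 (a(b) = 9 - (7 + 4) = 9 - 1*11 = 9 - 11 = -2)
1/((a(14) - 2030)/(-2370 + K)) = 1/((-2 - 2030)/(-2370 + 1155)) = 1/(-2032/(-1215)) = 1/(-2032*(-1/1215)) = 1/(2032/1215) = 1215/2032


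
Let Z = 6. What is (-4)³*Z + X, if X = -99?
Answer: -483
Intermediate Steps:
(-4)³*Z + X = (-4)³*6 - 99 = -64*6 - 99 = -384 - 99 = -483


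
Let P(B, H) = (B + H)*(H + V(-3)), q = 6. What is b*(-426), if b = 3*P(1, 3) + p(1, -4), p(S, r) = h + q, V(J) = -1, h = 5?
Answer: -14910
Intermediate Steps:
P(B, H) = (-1 + H)*(B + H) (P(B, H) = (B + H)*(H - 1) = (B + H)*(-1 + H) = (-1 + H)*(B + H))
p(S, r) = 11 (p(S, r) = 5 + 6 = 11)
b = 35 (b = 3*(3**2 - 1*1 - 1*3 + 1*3) + 11 = 3*(9 - 1 - 3 + 3) + 11 = 3*8 + 11 = 24 + 11 = 35)
b*(-426) = 35*(-426) = -14910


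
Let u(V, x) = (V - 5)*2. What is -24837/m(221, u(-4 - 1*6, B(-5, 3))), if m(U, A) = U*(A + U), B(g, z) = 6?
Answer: -1461/2483 ≈ -0.58840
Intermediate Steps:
u(V, x) = -10 + 2*V (u(V, x) = (-5 + V)*2 = -10 + 2*V)
-24837/m(221, u(-4 - 1*6, B(-5, 3))) = -24837*1/(221*((-10 + 2*(-4 - 1*6)) + 221)) = -24837*1/(221*((-10 + 2*(-4 - 6)) + 221)) = -24837*1/(221*((-10 + 2*(-10)) + 221)) = -24837*1/(221*((-10 - 20) + 221)) = -24837*1/(221*(-30 + 221)) = -24837/(221*191) = -24837/42211 = -24837*1/42211 = -1461/2483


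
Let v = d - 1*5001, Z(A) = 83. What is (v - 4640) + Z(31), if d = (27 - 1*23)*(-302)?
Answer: -10766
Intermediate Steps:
d = -1208 (d = (27 - 23)*(-302) = 4*(-302) = -1208)
v = -6209 (v = -1208 - 1*5001 = -1208 - 5001 = -6209)
(v - 4640) + Z(31) = (-6209 - 4640) + 83 = -10849 + 83 = -10766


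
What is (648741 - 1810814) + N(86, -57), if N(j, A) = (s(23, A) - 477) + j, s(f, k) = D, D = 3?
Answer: -1162461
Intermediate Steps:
s(f, k) = 3
N(j, A) = -474 + j (N(j, A) = (3 - 477) + j = -474 + j)
(648741 - 1810814) + N(86, -57) = (648741 - 1810814) + (-474 + 86) = -1162073 - 388 = -1162461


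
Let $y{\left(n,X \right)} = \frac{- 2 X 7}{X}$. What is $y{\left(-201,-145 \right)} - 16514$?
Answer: $-16528$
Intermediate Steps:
$y{\left(n,X \right)} = -14$ ($y{\left(n,X \right)} = \frac{\left(-14\right) X}{X} = -14$)
$y{\left(-201,-145 \right)} - 16514 = -14 - 16514 = -16528$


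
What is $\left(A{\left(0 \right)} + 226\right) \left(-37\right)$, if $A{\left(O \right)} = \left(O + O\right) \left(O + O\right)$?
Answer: $-8362$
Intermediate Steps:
$A{\left(O \right)} = 4 O^{2}$ ($A{\left(O \right)} = 2 O 2 O = 4 O^{2}$)
$\left(A{\left(0 \right)} + 226\right) \left(-37\right) = \left(4 \cdot 0^{2} + 226\right) \left(-37\right) = \left(4 \cdot 0 + 226\right) \left(-37\right) = \left(0 + 226\right) \left(-37\right) = 226 \left(-37\right) = -8362$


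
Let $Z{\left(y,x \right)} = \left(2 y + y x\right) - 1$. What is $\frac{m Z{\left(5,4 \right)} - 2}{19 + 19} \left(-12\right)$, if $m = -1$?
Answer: $\frac{186}{19} \approx 9.7895$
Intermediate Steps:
$Z{\left(y,x \right)} = -1 + 2 y + x y$ ($Z{\left(y,x \right)} = \left(2 y + x y\right) - 1 = -1 + 2 y + x y$)
$\frac{m Z{\left(5,4 \right)} - 2}{19 + 19} \left(-12\right) = \frac{- (-1 + 2 \cdot 5 + 4 \cdot 5) - 2}{19 + 19} \left(-12\right) = \frac{- (-1 + 10 + 20) - 2}{38} \left(-12\right) = \frac{\left(-1\right) 29 - 2}{38} \left(-12\right) = \frac{-29 - 2}{38} \left(-12\right) = \frac{1}{38} \left(-31\right) \left(-12\right) = \left(- \frac{31}{38}\right) \left(-12\right) = \frac{186}{19}$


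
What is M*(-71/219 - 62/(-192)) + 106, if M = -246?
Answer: 124177/1168 ≈ 106.32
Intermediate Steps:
M*(-71/219 - 62/(-192)) + 106 = -246*(-71/219 - 62/(-192)) + 106 = -246*(-71*1/219 - 62*(-1/192)) + 106 = -246*(-71/219 + 31/96) + 106 = -246*(-3/2336) + 106 = 369/1168 + 106 = 124177/1168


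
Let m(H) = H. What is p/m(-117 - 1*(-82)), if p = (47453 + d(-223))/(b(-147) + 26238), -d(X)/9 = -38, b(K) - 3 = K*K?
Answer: -869/30450 ≈ -0.028539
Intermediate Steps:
b(K) = 3 + K**2 (b(K) = 3 + K*K = 3 + K**2)
d(X) = 342 (d(X) = -9*(-38) = 342)
p = 869/870 (p = (47453 + 342)/((3 + (-147)**2) + 26238) = 47795/((3 + 21609) + 26238) = 47795/(21612 + 26238) = 47795/47850 = 47795*(1/47850) = 869/870 ≈ 0.99885)
p/m(-117 - 1*(-82)) = 869/(870*(-117 - 1*(-82))) = 869/(870*(-117 + 82)) = (869/870)/(-35) = (869/870)*(-1/35) = -869/30450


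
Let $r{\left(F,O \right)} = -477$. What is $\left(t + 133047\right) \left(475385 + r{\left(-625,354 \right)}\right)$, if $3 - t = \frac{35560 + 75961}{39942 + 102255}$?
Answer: $\frac{8984879114936732}{142197} \approx 6.3186 \cdot 10^{10}$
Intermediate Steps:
$t = \frac{315070}{142197}$ ($t = 3 - \frac{35560 + 75961}{39942 + 102255} = 3 - \frac{111521}{142197} = \frac{315070}{142197} \approx 2.2157$)
$\left(t + 133047\right) \left(475385 + r{\left(-625,354 \right)}\right) = \left(\frac{315070}{142197} + 133047\right) \left(475385 - 477\right) = \frac{18919199329}{142197} \cdot 474908 = \frac{8984879114936732}{142197}$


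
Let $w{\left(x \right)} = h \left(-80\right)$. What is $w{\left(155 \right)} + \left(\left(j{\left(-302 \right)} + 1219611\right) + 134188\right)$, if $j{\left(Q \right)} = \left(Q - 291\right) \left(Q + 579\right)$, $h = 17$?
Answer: $1188178$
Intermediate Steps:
$w{\left(x \right)} = -1360$ ($w{\left(x \right)} = 17 \left(-80\right) = -1360$)
$j{\left(Q \right)} = \left(-291 + Q\right) \left(579 + Q\right)$
$w{\left(155 \right)} + \left(\left(j{\left(-302 \right)} + 1219611\right) + 134188\right) = -1360 + \left(\left(\left(-168489 + \left(-302\right)^{2} + 288 \left(-302\right)\right) + 1219611\right) + 134188\right) = -1360 + \left(\left(\left(-168489 + 91204 - 86976\right) + 1219611\right) + 134188\right) = -1360 + \left(\left(-164261 + 1219611\right) + 134188\right) = -1360 + \left(1055350 + 134188\right) = -1360 + 1189538 = 1188178$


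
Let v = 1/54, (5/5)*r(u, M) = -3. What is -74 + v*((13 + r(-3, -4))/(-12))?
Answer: -23981/324 ≈ -74.015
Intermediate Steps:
r(u, M) = -3
v = 1/54 ≈ 0.018519
-74 + v*((13 + r(-3, -4))/(-12)) = -74 + ((13 - 3)/(-12))/54 = -74 + (10*(-1/12))/54 = -74 + (1/54)*(-⅚) = -74 - 5/324 = -23981/324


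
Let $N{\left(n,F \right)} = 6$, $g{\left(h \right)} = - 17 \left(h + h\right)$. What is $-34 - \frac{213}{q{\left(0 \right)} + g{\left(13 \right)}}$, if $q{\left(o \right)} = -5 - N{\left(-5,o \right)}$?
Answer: $- \frac{5063}{151} \approx -33.53$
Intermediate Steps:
$g{\left(h \right)} = - 34 h$ ($g{\left(h \right)} = - 17 \cdot 2 h = - 34 h$)
$q{\left(o \right)} = -11$ ($q{\left(o \right)} = -5 - 6 = -11$)
$-34 - \frac{213}{q{\left(0 \right)} + g{\left(13 \right)}} = -34 - \frac{213}{-11 - 442} = -34 - \frac{213}{-453} = -34 - - \frac{71}{151} = -34 + \frac{71}{151} = - \frac{5063}{151}$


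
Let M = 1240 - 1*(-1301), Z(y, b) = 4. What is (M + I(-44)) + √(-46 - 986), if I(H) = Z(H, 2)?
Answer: 2545 + 2*I*√258 ≈ 2545.0 + 32.125*I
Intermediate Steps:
I(H) = 4
M = 2541 (M = 1240 + 1301 = 2541)
(M + I(-44)) + √(-46 - 986) = (2541 + 4) + √(-46 - 986) = 2545 + √(-1032) = 2545 + 2*I*√258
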